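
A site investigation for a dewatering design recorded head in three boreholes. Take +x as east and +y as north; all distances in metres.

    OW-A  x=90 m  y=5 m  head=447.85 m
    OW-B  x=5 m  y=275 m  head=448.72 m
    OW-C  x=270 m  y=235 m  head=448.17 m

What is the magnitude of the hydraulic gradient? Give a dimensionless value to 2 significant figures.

0.0032

Taking OW-A as reference: OW-B−OW-A = (-85, 270, +0.87); OW-C−OW-A = (180, 230, +0.32).
Solve a·Δx + b·Δy = Δh: det = (-85)·230 − 180·270 = -68150.
∂h/∂x = [(+0.87)·230 − (+0.32)·270] / -68150 = -0.001668
∂h/∂y = [(-85)·(+0.32) − 180·(+0.87)] / -68150 = +0.002697
|∇h| = √(-0.001668² + 0.002697²) = 0.003171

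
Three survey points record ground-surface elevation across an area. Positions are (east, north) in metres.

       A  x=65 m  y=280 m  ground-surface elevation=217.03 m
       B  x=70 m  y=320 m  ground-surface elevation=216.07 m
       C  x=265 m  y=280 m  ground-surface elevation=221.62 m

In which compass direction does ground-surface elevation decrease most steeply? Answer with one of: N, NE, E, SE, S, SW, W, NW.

NW

Taking A as reference: B−A = (5, 40, -0.96); C−A = (200, 0, +4.59).
Determinant of the coordinate differences = 5·0 − 200·40 = -8000.
∂z/∂x = [(-0.96)·0 − (+4.59)·40] / -8000 = +0.02295
∂z/∂y = [5·(+4.59) − 200·(-0.96)] / -8000 = -0.02687
Steepest decrease is along −∇f = (-0.02295 E, +0.02687 N) → northwest.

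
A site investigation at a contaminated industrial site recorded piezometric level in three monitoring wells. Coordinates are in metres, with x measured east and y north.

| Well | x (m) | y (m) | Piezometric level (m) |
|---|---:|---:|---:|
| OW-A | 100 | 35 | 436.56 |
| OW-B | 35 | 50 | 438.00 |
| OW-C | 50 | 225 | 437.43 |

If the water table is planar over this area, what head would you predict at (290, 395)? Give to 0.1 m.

Differences from OW-A: to OW-B (Δx, Δy, Δh) = (-65, 15, +1.44); to OW-C = (-50, 190, +0.87).
Solve a·Δx + b·Δy = Δh: det = (-65)·190 − (-50)·15 = -11600.
∂h/∂x = [(+1.44)·190 − (+0.87)·15] / -11600 = -0.02246
∂h/∂y = [(-65)·(+0.87) − (-50)·(+1.44)] / -11600 = -0.001332
h(290, 395) = 436.56 + (-0.02246)·(190) + (-0.001332)·(360) = 436.56 -4.268 -0.479 = 431.813 m.

431.8 m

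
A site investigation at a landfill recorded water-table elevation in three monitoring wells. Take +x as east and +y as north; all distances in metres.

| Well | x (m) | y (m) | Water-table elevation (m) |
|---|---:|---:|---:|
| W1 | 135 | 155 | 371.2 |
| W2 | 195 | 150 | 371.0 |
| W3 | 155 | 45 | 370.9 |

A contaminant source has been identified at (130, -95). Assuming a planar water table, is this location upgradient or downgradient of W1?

downgradient

With h = a·x + b·y + c and W1 as origin, the differences give:
  60·a + (-5)·b = -0.2
  20·a + (-110)·b = -0.3
Eliminate b (×(-110) and ×(-5), subtract): -6500·a = 20.50 → a = ∂h/∂x = -0.003154
Back-substitute: b = ∂h/∂y = +0.002154.
Head at (130, -95) = 371.2 + (-0.003154)·(-5) + (+0.002154)·(-250) = 370.68 m.
That is lower than the 371.2 m at W1, so the point is downgradient.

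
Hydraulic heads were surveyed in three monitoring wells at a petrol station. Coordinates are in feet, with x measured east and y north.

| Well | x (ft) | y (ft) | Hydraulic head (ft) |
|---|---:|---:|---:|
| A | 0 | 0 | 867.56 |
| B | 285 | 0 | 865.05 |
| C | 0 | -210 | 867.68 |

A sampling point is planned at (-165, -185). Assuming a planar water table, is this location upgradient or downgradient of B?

∂h/∂x = (865.05 − 867.56) / (285 − 0) = -0.008807
∂h/∂y = (867.68 − 867.56) / (-210 − 0) = -0.0005714
Head at (-165, -185) = 867.56 + (-0.008807)·(-165) + (-0.0005714)·(-185) = 869.12 ft.
That is higher than the 865.05 ft at B, so the point is upgradient.

upgradient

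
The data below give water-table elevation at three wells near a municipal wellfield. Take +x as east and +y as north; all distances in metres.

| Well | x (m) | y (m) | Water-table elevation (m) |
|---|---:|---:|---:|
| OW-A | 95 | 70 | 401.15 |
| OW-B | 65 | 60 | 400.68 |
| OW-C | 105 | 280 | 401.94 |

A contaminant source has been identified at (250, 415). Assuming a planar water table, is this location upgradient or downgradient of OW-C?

upgradient

Taking OW-A as reference: OW-B−OW-A = (-30, -10, -0.47); OW-C−OW-A = (10, 210, +0.79).
Solve a·Δx + b·Δy = Δh: det = (-30)·210 − 10·(-10) = -6200.
∂h/∂x = [(-0.47)·210 − (+0.79)·(-10)] / -6200 = +0.01465
∂h/∂y = [(-30)·(+0.79) − 10·(-0.47)] / -6200 = +0.003065
Head at (250, 415) = 401.15 + (+0.01465)·(155) + (+0.003065)·(345) = 404.48 m.
That is higher than the 401.94 m at OW-C, so the point is upgradient.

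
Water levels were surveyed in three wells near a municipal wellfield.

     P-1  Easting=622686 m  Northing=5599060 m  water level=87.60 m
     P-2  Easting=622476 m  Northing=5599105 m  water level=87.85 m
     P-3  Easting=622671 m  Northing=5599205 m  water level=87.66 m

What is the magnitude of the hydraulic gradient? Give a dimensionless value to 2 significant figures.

With h = a·x + b·y + c and P-1 as origin, the differences give:
  (-210)·a + 45·b = +0.25
  (-15)·a + 145·b = +0.06
Eliminate b (×145 and ×45, subtract): -29775·a = 33.550 → a = ∂h/∂x = -0.001127
Back-substitute: b = ∂h/∂y = +0.0002972.
|∇h| = √(-0.001127² + 0.0002972²) = 0.001166

0.0012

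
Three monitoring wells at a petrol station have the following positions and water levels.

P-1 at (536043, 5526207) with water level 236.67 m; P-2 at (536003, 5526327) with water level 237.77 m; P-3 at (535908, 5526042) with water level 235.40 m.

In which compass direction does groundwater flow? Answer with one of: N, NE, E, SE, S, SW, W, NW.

With h = a·x + b·y + c and P-1 as origin, the differences give:
  (-40)·a + 120·b = +1.10
  (-135)·a + (-165)·b = -1.27
Eliminate b (×(-165) and ×120, subtract): 22800·a = -29.100 → a = ∂h/∂x = -0.001276
Back-substitute: b = ∂h/∂y = +0.008741.
Flow = −∇h = (+0.001276 east, -0.008741 north), which points south.

S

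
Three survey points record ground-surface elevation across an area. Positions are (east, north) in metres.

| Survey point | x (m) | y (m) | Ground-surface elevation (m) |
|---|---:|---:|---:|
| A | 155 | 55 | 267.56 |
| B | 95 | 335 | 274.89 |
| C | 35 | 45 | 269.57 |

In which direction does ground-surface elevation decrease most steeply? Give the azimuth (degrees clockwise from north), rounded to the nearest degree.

Three-point gradient (reference A): Δ to B = (-60, 280, +7.33), Δ to C = (-120, -10, +2.01).
∂z/∂x = -0.01860, ∂z/∂y = +0.02219 (det = 34200).
Steepest decrease is along −∇f: components (+0.01860 E, -0.02219 N).
Azimuth = atan2(+0.01860, -0.02219) = 140.0° ≈ 140°.

140°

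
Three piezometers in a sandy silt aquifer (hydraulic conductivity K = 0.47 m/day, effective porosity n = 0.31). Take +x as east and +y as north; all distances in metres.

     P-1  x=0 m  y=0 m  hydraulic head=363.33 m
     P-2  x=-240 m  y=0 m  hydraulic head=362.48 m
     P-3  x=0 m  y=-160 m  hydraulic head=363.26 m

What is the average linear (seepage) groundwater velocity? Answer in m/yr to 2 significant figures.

2.0 m/yr

∂h/∂x = (362.48 − 363.33) / (-240 − 0) = +0.003542
∂h/∂y = (363.26 − 363.33) / (-160 − 0) = +0.0004375
|∇h| = √(0.003542² + 0.0004375²) = 0.003569
Seepage velocity v = K·i/n = 0.47 × 0.003569 / 0.31 = 0.005411 m/day = 1.976 m/yr.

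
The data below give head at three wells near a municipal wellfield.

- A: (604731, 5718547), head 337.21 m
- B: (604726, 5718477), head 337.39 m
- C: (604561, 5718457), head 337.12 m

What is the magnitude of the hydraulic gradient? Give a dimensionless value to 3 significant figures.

Three-point gradient (reference A): Δ to B = (-5, -70, +0.18), Δ to C = (-170, -90, -0.09).
∂h/∂x = +0.001965, ∂h/∂y = -0.002712 (det = -11450).
|∇h| = √(0.001965² + -0.002712²) = 0.003349

0.00335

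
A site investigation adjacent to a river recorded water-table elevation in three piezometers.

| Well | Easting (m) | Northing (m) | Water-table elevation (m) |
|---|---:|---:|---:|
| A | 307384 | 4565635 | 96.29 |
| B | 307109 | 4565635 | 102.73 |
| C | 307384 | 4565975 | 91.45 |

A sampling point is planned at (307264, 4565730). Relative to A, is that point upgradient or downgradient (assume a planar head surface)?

∂h/∂x = (102.73 − 96.29) / (307109 − 307384) = -0.02342
∂h/∂y = (91.45 − 96.29) / (4565975 − 4565635) = -0.01424
Head at (307264, 4565730) = 96.29 + (-0.02342)·(-120) + (-0.01424)·(95) = 97.75 m.
That is higher than the 96.29 m at A, so the point is upgradient.

upgradient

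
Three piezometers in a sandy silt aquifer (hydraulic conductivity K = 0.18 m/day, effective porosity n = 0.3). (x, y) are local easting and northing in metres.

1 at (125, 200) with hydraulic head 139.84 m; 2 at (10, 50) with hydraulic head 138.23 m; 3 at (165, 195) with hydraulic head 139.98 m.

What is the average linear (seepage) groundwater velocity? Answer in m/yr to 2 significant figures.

1.9 m/yr

With h = a·x + b·y + c and 1 as origin, the differences give:
  (-115)·a + (-150)·b = -1.61
  40·a + (-5)·b = +0.14
Eliminate b (×(-5) and ×(-150), subtract): 6575·a = 29.050 → a = ∂h/∂x = +0.004418
Back-substitute: b = ∂h/∂y = +0.007346.
|∇h| = √(0.004418² + 0.007346²) = 0.008572
Seepage velocity v = K·i/n = 0.18 × 0.008572 / 0.3 = 0.005143 m/day = 1.878 m/yr.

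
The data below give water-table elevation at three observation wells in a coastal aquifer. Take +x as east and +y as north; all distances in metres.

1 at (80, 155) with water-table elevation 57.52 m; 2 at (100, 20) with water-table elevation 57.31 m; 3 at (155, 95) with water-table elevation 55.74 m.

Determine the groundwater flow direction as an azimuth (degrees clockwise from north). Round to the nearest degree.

085°

With h = a·x + b·y + c and 1 as origin, the differences give:
  20·a + (-135)·b = -0.21
  75·a + (-60)·b = -1.78
Eliminate b (×(-60) and ×(-135), subtract): 8925·a = -227.700 → a = ∂h/∂x = -0.02551
Back-substitute: b = ∂h/∂y = -0.002224.
Flow direction (−∇h) has components (+0.02551 E, +0.002224 N).
Azimuth = atan2(E, N) = atan2(+0.02551, +0.002224) = 85.0° ≈ 085°.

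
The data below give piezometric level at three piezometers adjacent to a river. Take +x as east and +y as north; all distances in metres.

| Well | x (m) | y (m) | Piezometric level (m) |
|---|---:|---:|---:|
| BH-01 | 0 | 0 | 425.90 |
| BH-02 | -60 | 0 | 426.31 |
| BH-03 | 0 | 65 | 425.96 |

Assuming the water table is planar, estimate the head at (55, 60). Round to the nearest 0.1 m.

425.6 m

∂h/∂x = (426.31 − 425.90) / (-60 − 0) = -0.006833
∂h/∂y = (425.96 − 425.90) / (65 − 0) = +0.0009231
h(55, 60) = 425.90 + (-0.006833)·(55) + (+0.0009231)·(60) = 425.90 -0.376 +0.055 = 425.580 m.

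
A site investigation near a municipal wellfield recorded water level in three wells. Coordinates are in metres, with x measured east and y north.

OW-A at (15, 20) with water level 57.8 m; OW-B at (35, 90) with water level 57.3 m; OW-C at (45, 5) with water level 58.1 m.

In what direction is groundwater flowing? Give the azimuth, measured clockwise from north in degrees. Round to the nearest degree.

327°

Taking OW-A as reference: OW-B−OW-A = (20, 70, -0.5); OW-C−OW-A = (30, -15, +0.3).
Determinant of the coordinate differences = 20·(-15) − 30·70 = -2400.
∂h/∂x = [(-0.5)·(-15) − (+0.3)·70] / -2400 = +0.005625
∂h/∂y = [20·(+0.3) − 30·(-0.5)] / -2400 = -0.008750
Flow direction (−∇h) has components (-0.005625 E, +0.008750 N).
Azimuth = atan2(E, N) = atan2(-0.005625, +0.008750) = 327.3° ≈ 327°.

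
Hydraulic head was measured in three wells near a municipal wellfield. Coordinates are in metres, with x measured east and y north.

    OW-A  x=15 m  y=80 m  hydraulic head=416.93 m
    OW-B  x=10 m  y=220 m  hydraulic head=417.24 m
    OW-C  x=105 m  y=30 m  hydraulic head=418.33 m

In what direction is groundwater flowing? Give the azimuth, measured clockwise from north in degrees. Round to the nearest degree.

261°

Three-point gradient (reference OW-A): Δ to OW-B = (-5, 140, +0.31), Δ to OW-C = (90, -50, +1.40).
∂h/∂x = +0.01713, ∂h/∂y = +0.002826 (det = -12350).
Flow direction (−∇h) has components (-0.01713 E, -0.002826 N).
Azimuth = atan2(E, N) = atan2(-0.01713, -0.002826) = 260.6° ≈ 261°.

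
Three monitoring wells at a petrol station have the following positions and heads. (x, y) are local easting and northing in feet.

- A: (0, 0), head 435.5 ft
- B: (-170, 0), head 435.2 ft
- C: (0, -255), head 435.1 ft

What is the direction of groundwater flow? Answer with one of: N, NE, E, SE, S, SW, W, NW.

∂h/∂x = (435.2 − 435.5) / (-170 − 0) = +0.001765
∂h/∂y = (435.1 − 435.5) / (-255 − 0) = +0.001569
Flow = −∇h = (-0.001765 east, -0.001569 north), which points southwest.

SW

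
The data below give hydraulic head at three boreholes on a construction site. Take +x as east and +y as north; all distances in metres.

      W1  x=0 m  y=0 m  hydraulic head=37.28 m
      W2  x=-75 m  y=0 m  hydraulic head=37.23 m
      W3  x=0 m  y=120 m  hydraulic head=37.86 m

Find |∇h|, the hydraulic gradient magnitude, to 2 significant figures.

0.0049

∂h/∂x = (37.23 − 37.28) / (-75 − 0) = +0.0006667
∂h/∂y = (37.86 − 37.28) / (120 − 0) = +0.004833
|∇h| = √(0.0006667² + 0.004833²) = 0.004879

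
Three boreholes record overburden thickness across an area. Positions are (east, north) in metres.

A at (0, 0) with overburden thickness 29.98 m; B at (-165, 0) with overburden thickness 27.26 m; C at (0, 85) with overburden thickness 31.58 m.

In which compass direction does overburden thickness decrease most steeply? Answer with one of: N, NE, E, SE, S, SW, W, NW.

∂d/∂x = (27.26 − 29.98) / (-165 − 0) = +0.01648
∂d/∂y = (31.58 − 29.98) / (85 − 0) = +0.01882
Steepest decrease is along −∇f = (-0.01648 E, -0.01882 N) → southwest.

SW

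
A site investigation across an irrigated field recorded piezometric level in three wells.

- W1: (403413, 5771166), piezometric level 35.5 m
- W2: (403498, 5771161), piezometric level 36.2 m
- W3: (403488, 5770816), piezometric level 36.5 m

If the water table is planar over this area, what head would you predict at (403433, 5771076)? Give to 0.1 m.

35.8 m

Taking W1 as reference: W2−W1 = (85, -5, +0.7); W3−W1 = (75, -350, +1.0).
Determinant of the coordinate differences = 85·(-350) − 75·(-5) = -29375.
∂h/∂x = [(+0.7)·(-350) − (+1.0)·(-5)] / -29375 = +0.008170
∂h/∂y = [85·(+1.0) − 75·(+0.7)] / -29375 = -0.001106
h(403433, 5771076) = 35.5 + (+0.008170)·(20) + (-0.001106)·(-90) = 35.5 +0.163 +0.100 = 35.763 m.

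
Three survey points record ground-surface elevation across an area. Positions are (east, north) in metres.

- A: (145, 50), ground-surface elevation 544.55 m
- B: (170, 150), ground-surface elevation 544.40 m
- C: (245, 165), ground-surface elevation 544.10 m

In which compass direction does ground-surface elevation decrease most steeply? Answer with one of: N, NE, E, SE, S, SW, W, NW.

E

Differences from A: to B (Δx, Δy, Δh) = (25, 100, -0.15); to C = (100, 115, -0.45).
Determinant of the coordinate differences = 25·115 − 100·100 = -7125.
∂z/∂x = [(-0.15)·115 − (-0.45)·100] / -7125 = -0.003895
∂z/∂y = [25·(-0.45) − 100·(-0.15)] / -7125 = -0.0005263
Steepest decrease is along −∇f = (+0.003895 E, +0.0005263 N) → east.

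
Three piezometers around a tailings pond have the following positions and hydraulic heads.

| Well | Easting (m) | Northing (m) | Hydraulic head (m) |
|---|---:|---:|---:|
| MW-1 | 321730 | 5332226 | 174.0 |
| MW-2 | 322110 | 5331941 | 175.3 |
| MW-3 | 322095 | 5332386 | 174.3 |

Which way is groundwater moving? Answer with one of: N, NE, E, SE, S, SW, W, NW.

NW

With h = a·x + b·y + c and MW-1 as origin, the differences give:
  380·a + (-285)·b = +1.3
  365·a + 160·b = +0.3
Eliminate b (×160 and ×(-285), subtract): 164825·a = 293.50 → a = ∂h/∂x = +0.001781
Back-substitute: b = ∂h/∂y = -0.002187.
Flow = −∇h = (-0.001781 east, +0.002187 north), which points northwest.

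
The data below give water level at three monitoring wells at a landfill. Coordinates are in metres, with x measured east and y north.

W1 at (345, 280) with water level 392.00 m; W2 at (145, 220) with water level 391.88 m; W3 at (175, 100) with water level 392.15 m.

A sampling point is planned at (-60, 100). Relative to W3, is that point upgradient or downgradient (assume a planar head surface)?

downgradient

Differences from W1: to W2 (Δx, Δy, Δh) = (-200, -60, -0.12); to W3 = (-170, -180, +0.15).
Solve a·Δx + b·Δy = Δh: det = (-200)·(-180) − (-170)·(-60) = 25800.
∂h/∂x = [(-0.12)·(-180) − (+0.15)·(-60)] / 25800 = +0.001186
∂h/∂y = [(-200)·(+0.15) − (-170)·(-0.12)] / 25800 = -0.001953
Head at (-60, 100) = 392.00 + (+0.001186)·(-405) + (-0.001953)·(-180) = 391.87 m.
That is lower than the 392.15 m at W3, so the point is downgradient.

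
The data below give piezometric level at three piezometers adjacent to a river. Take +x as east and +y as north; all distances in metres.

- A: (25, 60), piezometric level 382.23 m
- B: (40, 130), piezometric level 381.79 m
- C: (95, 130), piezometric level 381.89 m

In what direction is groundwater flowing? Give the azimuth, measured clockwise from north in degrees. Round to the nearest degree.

Taking A as reference: B−A = (15, 70, -0.44); C−A = (70, 70, -0.34).
Determinant of the coordinate differences = 15·70 − 70·70 = -3850.
∂h/∂x = [(-0.44)·70 − (-0.34)·70] / -3850 = +0.001818
∂h/∂y = [15·(-0.34) − 70·(-0.44)] / -3850 = -0.006675
Flow direction (−∇h) has components (-0.001818 E, +0.006675 N).
Azimuth = atan2(E, N) = atan2(-0.001818, +0.006675) = 344.8° ≈ 345°.

345°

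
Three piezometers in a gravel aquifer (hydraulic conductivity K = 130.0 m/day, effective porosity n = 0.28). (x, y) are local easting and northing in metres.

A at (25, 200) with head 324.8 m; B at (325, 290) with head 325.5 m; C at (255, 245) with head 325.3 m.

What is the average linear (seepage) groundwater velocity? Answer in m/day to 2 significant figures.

Taking A as reference: B−A = (300, 90, +0.7); C−A = (230, 45, +0.5).
Determinant of the coordinate differences = 300·45 − 230·90 = -7200.
∂h/∂x = [(+0.7)·45 − (+0.5)·90] / -7200 = +0.001875
∂h/∂y = [300·(+0.5) − 230·(+0.7)] / -7200 = +0.001528
|∇h| = √(0.001875² + 0.001528²) = 0.002419
Seepage velocity v = K·i/n = 130.0 × 0.002419 / 0.28 = 1.123 m/day.

1.1 m/day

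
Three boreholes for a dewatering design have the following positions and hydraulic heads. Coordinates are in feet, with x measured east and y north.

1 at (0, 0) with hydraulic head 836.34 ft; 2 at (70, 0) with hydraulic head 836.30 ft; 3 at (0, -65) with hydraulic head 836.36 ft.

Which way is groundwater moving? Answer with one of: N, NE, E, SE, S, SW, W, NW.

∂h/∂x = (836.30 − 836.34) / (70 − 0) = -0.0005714
∂h/∂y = (836.36 − 836.34) / (-65 − 0) = -0.0003077
Flow = −∇h = (+0.0005714 east, +0.0003077 north), which points northeast.

NE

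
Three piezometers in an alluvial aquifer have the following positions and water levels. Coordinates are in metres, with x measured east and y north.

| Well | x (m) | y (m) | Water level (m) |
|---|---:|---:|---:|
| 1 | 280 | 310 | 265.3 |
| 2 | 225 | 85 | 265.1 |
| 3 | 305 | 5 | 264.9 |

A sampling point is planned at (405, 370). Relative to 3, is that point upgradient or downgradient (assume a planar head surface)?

Differences from 1: to 2 (Δx, Δy, Δh) = (-55, -225, -0.2); to 3 = (25, -305, -0.4).
Solve a·Δx + b·Δy = Δh: det = (-55)·(-305) − 25·(-225) = 22400.
∂h/∂x = [(-0.2)·(-305) − (-0.4)·(-225)] / 22400 = -0.001295
∂h/∂y = [(-55)·(-0.4) − 25·(-0.2)] / 22400 = +0.001205
Head at (405, 370) = 265.3 + (-0.001295)·(125) + (+0.001205)·(60) = 265.21 m.
That is higher than the 264.9 m at 3, so the point is upgradient.

upgradient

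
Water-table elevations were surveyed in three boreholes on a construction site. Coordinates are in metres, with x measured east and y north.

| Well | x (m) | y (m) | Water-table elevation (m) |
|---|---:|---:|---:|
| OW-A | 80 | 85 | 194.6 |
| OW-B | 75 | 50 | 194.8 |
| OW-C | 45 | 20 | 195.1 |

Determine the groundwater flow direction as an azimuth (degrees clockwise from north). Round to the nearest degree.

045°

Differences from OW-A: to OW-B (Δx, Δy, Δh) = (-5, -35, +0.2); to OW-C = (-35, -65, +0.5).
Determinant of the coordinate differences = (-5)·(-65) − (-35)·(-35) = -900.
∂h/∂x = [(+0.2)·(-65) − (+0.5)·(-35)] / -900 = -0.005000
∂h/∂y = [(-5)·(+0.5) − (-35)·(+0.2)] / -900 = -0.005000
Flow direction (−∇h) has components (+0.005000 E, +0.005000 N).
Azimuth = atan2(E, N) = atan2(+0.005000, +0.005000) = 45.0° ≈ 045°.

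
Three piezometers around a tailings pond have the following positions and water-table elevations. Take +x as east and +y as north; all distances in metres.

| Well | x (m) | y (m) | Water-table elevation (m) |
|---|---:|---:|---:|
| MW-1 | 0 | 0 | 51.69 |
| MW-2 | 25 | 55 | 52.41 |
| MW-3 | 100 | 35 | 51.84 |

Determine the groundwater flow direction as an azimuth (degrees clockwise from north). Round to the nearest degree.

Taking MW-1 as reference: MW-2−MW-1 = (25, 55, +0.72); MW-3−MW-1 = (100, 35, +0.15).
Determinant of the coordinate differences = 25·35 − 100·55 = -4625.
∂h/∂x = [(+0.72)·35 − (+0.15)·55] / -4625 = -0.003665
∂h/∂y = [25·(+0.15) − 100·(+0.72)] / -4625 = +0.01476
Flow direction (−∇h) has components (+0.003665 E, -0.01476 N).
Azimuth = atan2(E, N) = atan2(+0.003665, -0.01476) = 166.1° ≈ 166°.

166°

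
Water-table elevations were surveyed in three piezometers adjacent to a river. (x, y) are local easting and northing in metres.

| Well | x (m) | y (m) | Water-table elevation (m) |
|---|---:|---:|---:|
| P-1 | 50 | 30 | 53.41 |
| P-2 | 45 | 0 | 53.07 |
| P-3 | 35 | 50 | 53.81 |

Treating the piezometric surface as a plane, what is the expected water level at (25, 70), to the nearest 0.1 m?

54.2 m

Taking P-1 as reference: P-2−P-1 = (-5, -30, -0.34); P-3−P-1 = (-15, 20, +0.40).
Solve a·Δx + b·Δy = Δh: det = (-5)·20 − (-15)·(-30) = -550.
∂h/∂x = [(-0.34)·20 − (+0.40)·(-30)] / -550 = -0.009455
∂h/∂y = [(-5)·(+0.40) − (-15)·(-0.34)] / -550 = +0.01291
h(25, 70) = 53.41 + (-0.009455)·(-25) + (+0.01291)·(40) = 53.41 +0.236 +0.516 = 54.163 m.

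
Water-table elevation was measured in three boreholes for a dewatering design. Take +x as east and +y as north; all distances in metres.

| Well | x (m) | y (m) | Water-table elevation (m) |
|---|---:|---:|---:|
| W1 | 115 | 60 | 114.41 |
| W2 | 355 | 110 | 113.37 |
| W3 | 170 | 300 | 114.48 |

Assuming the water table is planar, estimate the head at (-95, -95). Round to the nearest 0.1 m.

Taking W1 as reference: W2−W1 = (240, 50, -1.04); W3−W1 = (55, 240, +0.07).
Determinant of the coordinate differences = 240·240 − 55·50 = 54850.
∂h/∂x = [(-1.04)·240 − (+0.07)·50] / 54850 = -0.004614
∂h/∂y = [240·(+0.07) − 55·(-1.04)] / 54850 = +0.001349
h(-95, -95) = 114.41 + (-0.004614)·(-210) + (+0.001349)·(-155) = 114.41 +0.969 -0.209 = 115.170 m.

115.2 m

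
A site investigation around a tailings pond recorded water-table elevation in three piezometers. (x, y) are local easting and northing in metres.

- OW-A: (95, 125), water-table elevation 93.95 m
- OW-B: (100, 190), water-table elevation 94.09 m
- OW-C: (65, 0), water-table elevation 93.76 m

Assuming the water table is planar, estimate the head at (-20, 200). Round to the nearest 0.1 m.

With h = a·x + b·y + c and OW-A as origin, the differences give:
  5·a + 65·b = +0.14
  (-30)·a + (-125)·b = -0.19
Eliminate b (×(-125) and ×65, subtract): 1325·a = -5.150 → a = ∂h/∂x = -0.003887
Back-substitute: b = ∂h/∂y = +0.002453.
h(-20, 200) = 93.95 + (-0.003887)·(-115) + (+0.002453)·(75) = 93.95 +0.447 +0.184 = 94.581 m.

94.6 m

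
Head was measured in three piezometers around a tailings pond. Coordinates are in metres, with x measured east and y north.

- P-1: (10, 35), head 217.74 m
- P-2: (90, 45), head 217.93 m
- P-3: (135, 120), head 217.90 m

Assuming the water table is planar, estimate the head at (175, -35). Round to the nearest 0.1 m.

218.3 m

Taking P-1 as reference: P-2−P-1 = (80, 10, +0.19); P-3−P-1 = (125, 85, +0.16).
Determinant of the coordinate differences = 80·85 − 125·10 = 5550.
∂h/∂x = [(+0.19)·85 − (+0.16)·10] / 5550 = +0.002622
∂h/∂y = [80·(+0.16) − 125·(+0.19)] / 5550 = -0.001973
h(175, -35) = 217.74 + (+0.002622)·(165) + (-0.001973)·(-70) = 217.74 +0.433 +0.138 = 218.311 m.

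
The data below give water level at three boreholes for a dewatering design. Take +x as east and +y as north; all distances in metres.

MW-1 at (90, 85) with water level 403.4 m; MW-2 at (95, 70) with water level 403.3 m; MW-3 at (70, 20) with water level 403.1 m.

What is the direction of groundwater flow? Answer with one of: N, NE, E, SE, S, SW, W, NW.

Differences from MW-1: to MW-2 (Δx, Δy, Δh) = (5, -15, -0.1); to MW-3 = (-20, -65, -0.3).
Solve a·Δx + b·Δy = Δh: det = 5·(-65) − (-20)·(-15) = -625.
∂h/∂x = [(-0.1)·(-65) − (-0.3)·(-15)] / -625 = -0.003200
∂h/∂y = [5·(-0.3) − (-20)·(-0.1)] / -625 = +0.005600
Flow = −∇h = (+0.003200 east, -0.005600 north), which points southeast.

SE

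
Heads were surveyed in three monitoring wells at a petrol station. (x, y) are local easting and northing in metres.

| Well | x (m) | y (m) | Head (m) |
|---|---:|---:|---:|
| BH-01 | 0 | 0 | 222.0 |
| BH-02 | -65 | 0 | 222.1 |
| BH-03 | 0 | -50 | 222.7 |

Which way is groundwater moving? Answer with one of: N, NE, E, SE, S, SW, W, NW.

N

∂h/∂x = (222.1 − 222.0) / (-65 − 0) = -0.001538
∂h/∂y = (222.7 − 222.0) / (-50 − 0) = -0.01400
Flow = −∇h = (+0.001538 east, +0.01400 north), which points north.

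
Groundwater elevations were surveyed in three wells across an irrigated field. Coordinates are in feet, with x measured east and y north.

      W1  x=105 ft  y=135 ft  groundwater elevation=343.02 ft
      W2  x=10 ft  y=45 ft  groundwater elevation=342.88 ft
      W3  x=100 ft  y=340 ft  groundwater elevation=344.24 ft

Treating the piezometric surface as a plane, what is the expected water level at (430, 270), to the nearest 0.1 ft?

342.5 ft

Differences from W1: to W2 (Δx, Δy, Δh) = (-95, -90, -0.14); to W3 = (-5, 205, +1.22).
Determinant of the coordinate differences = (-95)·205 − (-5)·(-90) = -19925.
∂h/∂x = [(-0.14)·205 − (+1.22)·(-90)] / -19925 = -0.004070
∂h/∂y = [(-95)·(+1.22) − (-5)·(-0.14)] / -19925 = +0.005852
h(430, 270) = 343.02 + (-0.004070)·(325) + (+0.005852)·(135) = 343.02 -1.323 +0.790 = 342.487 ft.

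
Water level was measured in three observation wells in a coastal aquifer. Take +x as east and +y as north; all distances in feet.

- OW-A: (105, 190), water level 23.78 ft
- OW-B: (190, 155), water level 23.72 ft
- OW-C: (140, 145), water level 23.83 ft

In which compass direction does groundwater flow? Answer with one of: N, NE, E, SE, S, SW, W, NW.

Three-point gradient (reference OW-A): Δ to OW-B = (85, -35, -0.06), Δ to OW-C = (35, -45, +0.05).
∂h/∂x = -0.001712, ∂h/∂y = -0.002442 (det = -2600).
Flow = −∇h = (+0.001712 east, +0.002442 north), which points northeast.

NE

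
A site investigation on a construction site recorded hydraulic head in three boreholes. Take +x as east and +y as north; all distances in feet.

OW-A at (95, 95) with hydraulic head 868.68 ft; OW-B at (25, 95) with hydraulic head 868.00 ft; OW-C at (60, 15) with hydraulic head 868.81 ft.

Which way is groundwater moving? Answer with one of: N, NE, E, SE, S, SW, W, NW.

NW

With h = a·x + b·y + c and OW-A as origin, the differences give:
  (-70)·a + 0·b = -0.68
  (-35)·a + (-80)·b = +0.13
Eliminate b (×(-80) and ×0, subtract): 5600·a = 54.400 → a = ∂h/∂x = +0.009714
Back-substitute: b = ∂h/∂y = -0.005875.
Flow = −∇h = (-0.009714 east, +0.005875 north), which points northwest.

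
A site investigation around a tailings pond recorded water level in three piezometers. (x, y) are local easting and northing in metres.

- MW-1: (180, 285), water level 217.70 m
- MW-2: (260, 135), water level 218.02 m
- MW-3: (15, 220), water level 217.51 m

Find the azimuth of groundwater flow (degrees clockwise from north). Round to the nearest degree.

307°

Taking MW-1 as reference: MW-2−MW-1 = (80, -150, +0.32); MW-3−MW-1 = (-165, -65, -0.19).
Solve a·Δx + b·Δy = Δh: det = 80·(-65) − (-165)·(-150) = -29950.
∂h/∂x = [(+0.32)·(-65) − (-0.19)·(-150)] / -29950 = +0.001646
∂h/∂y = [80·(-0.19) − (-165)·(+0.32)] / -29950 = -0.001255
Flow direction (−∇h) has components (-0.001646 E, +0.001255 N).
Azimuth = atan2(E, N) = atan2(-0.001646, +0.001255) = 307.3° ≈ 307°.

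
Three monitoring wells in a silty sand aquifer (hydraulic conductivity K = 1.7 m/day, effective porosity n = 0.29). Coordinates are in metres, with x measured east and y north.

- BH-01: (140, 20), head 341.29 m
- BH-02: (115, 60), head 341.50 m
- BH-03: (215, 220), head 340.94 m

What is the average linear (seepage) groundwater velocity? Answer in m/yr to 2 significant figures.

With h = a·x + b·y + c and BH-01 as origin, the differences give:
  (-25)·a + 40·b = +0.21
  75·a + 200·b = -0.35
Eliminate b (×200 and ×40, subtract): -8000·a = 56.000 → a = ∂h/∂x = -0.007000
Back-substitute: b = ∂h/∂y = +0.0008750.
|∇h| = √(-0.007000² + 0.0008750²) = 0.007054
Seepage velocity v = K·i/n = 1.7 × 0.007054 / 0.29 = 0.04135 m/day = 15.1 m/yr.

15 m/yr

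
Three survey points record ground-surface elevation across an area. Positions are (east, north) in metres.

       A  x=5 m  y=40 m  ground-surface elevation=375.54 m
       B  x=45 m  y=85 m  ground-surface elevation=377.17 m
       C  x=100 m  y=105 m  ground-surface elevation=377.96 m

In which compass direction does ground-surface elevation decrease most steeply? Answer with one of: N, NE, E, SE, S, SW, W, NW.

S

With z = a·x + b·y + c and A as origin, the differences give:
  40·a + 45·b = +1.63
  95·a + 65·b = +2.42
Eliminate b (×65 and ×45, subtract): -1675·a = -2.950 → a = ∂z/∂x = +0.001761
Back-substitute: b = ∂z/∂y = +0.03466.
Steepest decrease is along −∇f = (-0.001761 E, -0.03466 N) → south.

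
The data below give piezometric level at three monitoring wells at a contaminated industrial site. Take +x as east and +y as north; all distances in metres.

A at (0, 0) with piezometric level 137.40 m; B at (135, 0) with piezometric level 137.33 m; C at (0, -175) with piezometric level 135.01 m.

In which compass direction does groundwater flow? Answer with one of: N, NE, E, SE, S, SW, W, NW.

S

∂h/∂x = (137.33 − 137.40) / (135 − 0) = -0.0005185
∂h/∂y = (135.01 − 137.40) / (-175 − 0) = +0.01366
Flow = −∇h = (+0.0005185 east, -0.01366 north), which points south.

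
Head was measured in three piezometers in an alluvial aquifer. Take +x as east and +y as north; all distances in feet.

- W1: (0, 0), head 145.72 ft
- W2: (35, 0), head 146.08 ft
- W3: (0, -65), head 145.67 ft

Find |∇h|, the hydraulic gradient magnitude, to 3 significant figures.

∂h/∂x = (146.08 − 145.72) / (35 − 0) = +0.01029
∂h/∂y = (145.67 − 145.72) / (-65 − 0) = +0.0007692
|∇h| = √(0.01029² + 0.0007692²) = 0.01032

0.0103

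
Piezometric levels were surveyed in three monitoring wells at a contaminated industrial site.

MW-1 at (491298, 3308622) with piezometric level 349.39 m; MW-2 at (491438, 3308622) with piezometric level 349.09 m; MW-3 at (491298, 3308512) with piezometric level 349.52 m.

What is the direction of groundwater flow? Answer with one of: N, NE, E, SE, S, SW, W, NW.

NE

∂h/∂x = (349.09 − 349.39) / (491438 − 491298) = -0.002143
∂h/∂y = (349.52 − 349.39) / (3308512 − 3308622) = -0.001182
Flow = −∇h = (+0.002143 east, +0.001182 north), which points northeast.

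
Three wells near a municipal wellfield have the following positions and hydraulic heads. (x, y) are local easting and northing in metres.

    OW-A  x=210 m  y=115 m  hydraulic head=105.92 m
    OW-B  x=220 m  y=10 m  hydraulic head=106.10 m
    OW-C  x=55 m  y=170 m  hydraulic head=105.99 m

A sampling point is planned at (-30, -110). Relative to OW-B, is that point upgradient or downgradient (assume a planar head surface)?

upgradient

Three-point gradient (reference OW-A): Δ to OW-B = (10, -105, +0.18), Δ to OW-C = (-155, 55, +0.07).
∂h/∂x = -0.001097, ∂h/∂y = -0.001819 (det = -15725).
Head at (-30, -110) = 105.92 + (-0.001097)·(-240) + (-0.001819)·(-225) = 106.59 m.
That is higher than the 106.10 m at OW-B, so the point is upgradient.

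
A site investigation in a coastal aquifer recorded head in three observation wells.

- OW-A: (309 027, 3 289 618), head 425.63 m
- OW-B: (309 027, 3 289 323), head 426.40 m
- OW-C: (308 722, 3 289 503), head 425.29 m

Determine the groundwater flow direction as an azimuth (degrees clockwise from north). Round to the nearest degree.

Taking OW-A as reference: OW-B−OW-A = (0, -295, +0.77); OW-C−OW-A = (-305, -115, -0.34).
Determinant of the coordinate differences = 0·(-115) − (-305)·(-295) = -89975.
∂h/∂x = [(+0.77)·(-115) − (-0.34)·(-295)] / -89975 = +0.002099
∂h/∂y = [0·(-0.34) − (-305)·(+0.77)] / -89975 = -0.002610
Flow direction (−∇h) has components (-0.002099 E, +0.002610 N).
Azimuth = atan2(E, N) = atan2(-0.002099, +0.002610) = 321.2° ≈ 321°.

321°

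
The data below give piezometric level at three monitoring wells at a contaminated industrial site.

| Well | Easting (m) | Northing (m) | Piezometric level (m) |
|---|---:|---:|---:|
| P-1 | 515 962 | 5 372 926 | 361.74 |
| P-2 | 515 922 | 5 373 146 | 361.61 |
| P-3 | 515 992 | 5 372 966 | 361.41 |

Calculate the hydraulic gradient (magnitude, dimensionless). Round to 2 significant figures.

Taking P-1 as reference: P-2−P-1 = (-40, 220, -0.13); P-3−P-1 = (30, 40, -0.33).
Solve a·Δx + b·Δy = Δh: det = (-40)·40 − 30·220 = -8200.
∂h/∂x = [(-0.13)·40 − (-0.33)·220] / -8200 = -0.008220
∂h/∂y = [(-40)·(-0.33) − 30·(-0.13)] / -8200 = -0.002085
|∇h| = √(-0.008220² + -0.002085²) = 0.00848

0.0085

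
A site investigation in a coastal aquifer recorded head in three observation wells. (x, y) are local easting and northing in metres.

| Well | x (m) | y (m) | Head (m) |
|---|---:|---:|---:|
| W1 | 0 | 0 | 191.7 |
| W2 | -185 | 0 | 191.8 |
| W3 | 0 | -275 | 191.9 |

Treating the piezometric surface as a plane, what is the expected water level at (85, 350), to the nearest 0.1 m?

∂h/∂x = (191.8 − 191.7) / (-185 − 0) = -0.0005405
∂h/∂y = (191.9 − 191.7) / (-275 − 0) = -0.0007273
h(85, 350) = 191.7 + (-0.0005405)·(85) + (-0.0007273)·(350) = 191.7 -0.046 -0.255 = 191.400 m.

191.4 m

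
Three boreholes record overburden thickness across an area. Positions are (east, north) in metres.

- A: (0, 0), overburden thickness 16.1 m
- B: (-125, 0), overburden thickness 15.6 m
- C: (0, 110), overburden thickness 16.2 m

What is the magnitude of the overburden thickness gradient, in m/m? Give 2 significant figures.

∂d/∂x = (15.6 − 16.1) / (-125 − 0) = +0.004000
∂d/∂y = (16.2 − 16.1) / (110 − 0) = +0.0009091
|∇f| = √(0.004000² + 0.0009091²) = 0.004102 m/m

0.0041 m/m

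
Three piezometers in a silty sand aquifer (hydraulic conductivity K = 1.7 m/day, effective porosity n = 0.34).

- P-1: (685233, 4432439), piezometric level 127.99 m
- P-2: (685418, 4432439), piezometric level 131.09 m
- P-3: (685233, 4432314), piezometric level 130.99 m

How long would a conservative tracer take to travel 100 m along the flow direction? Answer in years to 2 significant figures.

∂h/∂x = (131.09 − 127.99) / (685418 − 685233) = +0.01676
∂h/∂y = (130.99 − 127.99) / (4432314 − 4432439) = -0.02400
|∇h| = √(0.01676² + -0.02400²) = 0.02927
Seepage velocity v = K·i/n = 1.7 × 0.02927 / 0.34 = 0.1463 m/day.
t = 100 / 0.1463 = 683.5 days = 1.87 years.

1.9 years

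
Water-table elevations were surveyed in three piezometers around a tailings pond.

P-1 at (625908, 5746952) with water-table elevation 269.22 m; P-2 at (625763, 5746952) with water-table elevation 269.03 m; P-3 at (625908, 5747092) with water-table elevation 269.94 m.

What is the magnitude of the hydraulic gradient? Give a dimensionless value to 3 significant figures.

∂h/∂x = (269.03 − 269.22) / (625763 − 625908) = +0.001310
∂h/∂y = (269.94 − 269.22) / (5747092 − 5746952) = +0.005143
|∇h| = √(0.001310² + 0.005143²) = 0.005307

0.00531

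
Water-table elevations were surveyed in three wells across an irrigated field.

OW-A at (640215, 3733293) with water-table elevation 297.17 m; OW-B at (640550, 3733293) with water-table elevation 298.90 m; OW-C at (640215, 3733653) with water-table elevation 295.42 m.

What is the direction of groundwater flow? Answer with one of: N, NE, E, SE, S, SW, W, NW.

NW

∂h/∂x = (298.90 − 297.17) / (640550 − 640215) = +0.005164
∂h/∂y = (295.42 − 297.17) / (3733653 − 3733293) = -0.004861
Flow = −∇h = (-0.005164 east, +0.004861 north), which points northwest.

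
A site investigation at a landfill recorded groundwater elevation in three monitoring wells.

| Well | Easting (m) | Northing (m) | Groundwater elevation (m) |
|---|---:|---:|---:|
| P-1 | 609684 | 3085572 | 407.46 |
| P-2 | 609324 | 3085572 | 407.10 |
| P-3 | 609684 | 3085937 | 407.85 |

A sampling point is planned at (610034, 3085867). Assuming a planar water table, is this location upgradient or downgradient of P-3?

upgradient

∂h/∂x = (407.10 − 407.46) / (609324 − 609684) = +0.0010000
∂h/∂y = (407.85 − 407.46) / (3085937 − 3085572) = +0.001068
Head at (610034, 3085867) = 407.46 + (+0.0010000)·(350) + (+0.001068)·(295) = 408.13 m.
That is higher than the 407.85 m at P-3, so the point is upgradient.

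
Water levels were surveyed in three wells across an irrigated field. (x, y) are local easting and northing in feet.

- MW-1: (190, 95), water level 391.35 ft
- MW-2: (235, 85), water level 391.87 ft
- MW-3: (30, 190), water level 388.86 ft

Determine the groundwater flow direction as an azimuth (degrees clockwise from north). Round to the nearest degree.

320°

Three-point gradient (reference MW-1): Δ to MW-2 = (45, -10, +0.52), Δ to MW-3 = (-160, 95, -2.49).
∂h/∂x = +0.009159, ∂h/∂y = -0.01079 (det = 2675).
Flow direction (−∇h) has components (-0.009159 E, +0.01079 N).
Azimuth = atan2(E, N) = atan2(-0.009159, +0.01079) = 319.7° ≈ 320°.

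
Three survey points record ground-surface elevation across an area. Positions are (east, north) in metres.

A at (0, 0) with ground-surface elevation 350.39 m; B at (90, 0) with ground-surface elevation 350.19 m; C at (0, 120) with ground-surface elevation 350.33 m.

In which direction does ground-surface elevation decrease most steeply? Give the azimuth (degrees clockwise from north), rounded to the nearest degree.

∂z/∂x = (350.19 − 350.39) / (90 − 0) = -0.002222
∂z/∂y = (350.33 − 350.39) / (120 − 0) = -0.0005000
Steepest decrease is along −∇f: components (+0.002222 E, +0.0005000 N).
Azimuth = atan2(+0.002222, +0.0005000) = 77.3° ≈ 077°.

077°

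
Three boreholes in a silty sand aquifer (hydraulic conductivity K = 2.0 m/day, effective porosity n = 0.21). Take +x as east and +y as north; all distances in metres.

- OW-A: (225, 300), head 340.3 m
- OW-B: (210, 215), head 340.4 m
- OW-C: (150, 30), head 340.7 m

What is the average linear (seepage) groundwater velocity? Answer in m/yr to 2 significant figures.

Taking OW-A as reference: OW-B−OW-A = (-15, -85, +0.1); OW-C−OW-A = (-75, -270, +0.4).
Solve a·Δx + b·Δy = Δh: det = (-15)·(-270) − (-75)·(-85) = -2325.
∂h/∂x = [(+0.1)·(-270) − (+0.4)·(-85)] / -2325 = -0.003011
∂h/∂y = [(-15)·(+0.4) − (-75)·(+0.1)] / -2325 = -0.0006452
|∇h| = √(-0.003011² + -0.0006452²) = 0.003079
Seepage velocity v = K·i/n = 2.0 × 0.003079 / 0.21 = 0.02932 m/day = 10.71 m/yr.

11 m/yr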